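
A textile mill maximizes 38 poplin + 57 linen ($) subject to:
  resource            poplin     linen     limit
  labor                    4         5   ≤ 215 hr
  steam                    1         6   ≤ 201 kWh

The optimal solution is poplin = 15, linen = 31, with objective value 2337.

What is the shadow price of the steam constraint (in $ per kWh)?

2

At the optimum: labor uses 215 of 215 (binding); steam uses 201 of 201 (binding).
Dual feasibility on the basic columns requires 4·y_labor + 1·y_steam = 38, 5·y_labor + 6·y_steam = 57.
Solving: y_labor = 9, y_steam = 2.
Shadow price of steam = 2.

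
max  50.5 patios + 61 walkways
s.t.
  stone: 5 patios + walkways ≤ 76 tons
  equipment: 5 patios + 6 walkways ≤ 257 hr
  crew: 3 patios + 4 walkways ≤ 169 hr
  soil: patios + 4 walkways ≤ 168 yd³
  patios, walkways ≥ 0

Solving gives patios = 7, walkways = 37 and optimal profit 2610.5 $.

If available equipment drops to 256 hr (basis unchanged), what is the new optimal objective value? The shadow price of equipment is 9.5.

Δb = -1, so new z* = 2610.5 + (9.5)·(-1) = 2610.5 − 9.5 = 2601.

2601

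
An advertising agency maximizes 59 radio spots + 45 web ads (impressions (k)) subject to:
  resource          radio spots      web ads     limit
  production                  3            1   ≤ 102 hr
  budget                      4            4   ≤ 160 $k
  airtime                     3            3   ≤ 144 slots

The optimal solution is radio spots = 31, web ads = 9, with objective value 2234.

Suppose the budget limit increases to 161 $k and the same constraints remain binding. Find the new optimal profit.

Check each constraint at x*: production 102/102 (tight); budget 160/160 (tight); airtime 120/144 (slack 24).
Since airtime is not tight, its dual is 0.
From A_Bᵀ y = c: 3·y_production + 4·y_budget = 59; 1·y_production + 4·y_budget = 45.
This yields shadow prices y_production = 7, y_budget = 9.5.
Δz = y_budget·Δb = 9.5 × (1) = 9.5, so new z* = 2234 + 9.5 = 2243.5.

2243.5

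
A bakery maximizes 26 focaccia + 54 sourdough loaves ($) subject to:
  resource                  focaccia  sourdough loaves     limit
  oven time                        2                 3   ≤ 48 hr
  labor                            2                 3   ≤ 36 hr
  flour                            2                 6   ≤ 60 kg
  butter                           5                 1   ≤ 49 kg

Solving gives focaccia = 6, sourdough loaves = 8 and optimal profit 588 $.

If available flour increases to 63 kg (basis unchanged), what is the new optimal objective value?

603

Binding: labor and flour. Non-binding: oven time (12 unused), butter (11 unused).
Slack constraints have shadow price 0 (complementary slackness).
From A_Bᵀ y = c: 2·y_labor + 2·y_flour = 26; 3·y_labor + 6·y_flour = 54.
This yields shadow prices y_labor = 8, y_flour = 5.
Δz = y_flour·Δb = 5 × (3) = 15, so new z* = 588 + 15 = 603.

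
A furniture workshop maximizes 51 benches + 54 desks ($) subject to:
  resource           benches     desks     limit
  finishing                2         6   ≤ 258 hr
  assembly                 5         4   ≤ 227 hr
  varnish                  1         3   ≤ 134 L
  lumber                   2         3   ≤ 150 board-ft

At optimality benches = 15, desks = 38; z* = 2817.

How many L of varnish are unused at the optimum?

5

varnish used = 1·15 + 3·38 = 129; slack = 134 − 129 = 5.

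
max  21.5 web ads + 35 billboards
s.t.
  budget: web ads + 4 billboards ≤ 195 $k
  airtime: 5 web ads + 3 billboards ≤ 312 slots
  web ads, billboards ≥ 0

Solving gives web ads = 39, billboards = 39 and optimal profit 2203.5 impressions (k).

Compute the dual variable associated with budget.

Check each constraint at x*: budget 195/195 (tight); airtime 312/312 (tight).
Dual feasibility on the basic columns requires 1·y_budget + 5·y_airtime = 21.5, 4·y_budget + 3·y_airtime = 35.
Solving: y_budget = 6.5, y_airtime = 3.
Shadow price of budget = 6.5.

6.5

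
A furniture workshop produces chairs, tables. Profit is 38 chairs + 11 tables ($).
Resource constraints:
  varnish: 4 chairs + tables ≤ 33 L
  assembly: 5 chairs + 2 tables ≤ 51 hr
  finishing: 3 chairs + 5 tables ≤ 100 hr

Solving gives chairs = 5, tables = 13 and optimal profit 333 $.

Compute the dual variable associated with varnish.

7

Check each constraint at x*: varnish 33/33 (tight); assembly 51/51 (tight); finishing 80/100 (slack 20).
Slack constraints have shadow price 0 (complementary slackness).
Dual feasibility on the basic columns requires 4·y_varnish + 5·y_assembly = 38, 1·y_varnish + 2·y_assembly = 11.
This yields shadow prices y_varnish = 7, y_assembly = 2.
Shadow price of varnish = 7.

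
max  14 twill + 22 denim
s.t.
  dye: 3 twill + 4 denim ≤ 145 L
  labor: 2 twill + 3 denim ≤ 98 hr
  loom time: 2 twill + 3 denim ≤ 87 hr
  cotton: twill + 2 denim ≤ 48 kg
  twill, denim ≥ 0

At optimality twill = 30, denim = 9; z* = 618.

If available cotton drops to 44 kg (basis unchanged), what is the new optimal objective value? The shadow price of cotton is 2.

Δb = -4, so new z* = 618 + (2)·(-4) = 618 − 8 = 610.

610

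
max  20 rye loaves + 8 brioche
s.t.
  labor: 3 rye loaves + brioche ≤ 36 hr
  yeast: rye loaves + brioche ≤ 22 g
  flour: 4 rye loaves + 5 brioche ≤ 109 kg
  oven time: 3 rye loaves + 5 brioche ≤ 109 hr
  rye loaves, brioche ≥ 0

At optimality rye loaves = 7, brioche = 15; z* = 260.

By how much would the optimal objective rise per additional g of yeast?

At the optimum: labor uses 36 of 36 (binding); yeast uses 22 of 22 (binding); flour uses 103 of 109 (slack = 6); oven time uses 96 of 109 (slack = 13).
Slack constraints have shadow price 0 (complementary slackness).
Dual feasibility on the basic columns requires 3·y_labor + 1·y_yeast = 20, 1·y_labor + 1·y_yeast = 8.
This yields shadow prices y_labor = 6, y_yeast = 2.
Shadow price of yeast = 2.

2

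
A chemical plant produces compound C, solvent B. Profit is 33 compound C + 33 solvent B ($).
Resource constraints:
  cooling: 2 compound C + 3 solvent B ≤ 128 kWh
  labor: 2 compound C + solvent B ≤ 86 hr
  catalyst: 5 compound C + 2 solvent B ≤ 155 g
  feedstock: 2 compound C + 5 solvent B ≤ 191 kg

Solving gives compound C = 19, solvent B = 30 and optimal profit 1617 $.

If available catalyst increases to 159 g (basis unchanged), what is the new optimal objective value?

Check each constraint at x*: cooling 128/128 (tight); labor 68/86 (slack 18); catalyst 155/155 (tight); feedstock 188/191 (slack 3).
Since labor, feedstock are not tight, their duals are 0.
Dual feasibility on the basic columns requires 2·y_cooling + 5·y_catalyst = 33, 3·y_cooling + 2·y_catalyst = 33.
Solving: y_cooling = 9, y_catalyst = 3.
Δz = y_catalyst·Δb = 3 × (4) = 12, so new z* = 1617 + 12 = 1629.

1629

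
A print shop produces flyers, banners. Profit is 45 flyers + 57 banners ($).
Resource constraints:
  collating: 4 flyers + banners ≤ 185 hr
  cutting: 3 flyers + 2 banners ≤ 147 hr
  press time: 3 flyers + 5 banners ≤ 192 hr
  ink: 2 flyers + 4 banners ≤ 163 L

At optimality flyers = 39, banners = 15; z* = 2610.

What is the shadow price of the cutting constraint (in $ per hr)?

Binding: cutting and press time. Non-binding: collating (14 unused), ink (25 unused).
By complementary slackness, y = 0 for the non-binding constraints.
Dual feasibility on the basic columns requires 3·y_cutting + 3·y_press time = 45, 2·y_cutting + 5·y_press time = 57.
This yields shadow prices y_cutting = 6, y_press time = 9.
Shadow price of cutting = 6.

6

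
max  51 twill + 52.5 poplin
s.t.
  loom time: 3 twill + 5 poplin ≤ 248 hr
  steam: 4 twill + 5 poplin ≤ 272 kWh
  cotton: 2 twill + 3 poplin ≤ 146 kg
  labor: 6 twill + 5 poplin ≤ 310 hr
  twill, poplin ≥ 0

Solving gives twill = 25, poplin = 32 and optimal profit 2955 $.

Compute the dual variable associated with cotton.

7.5

Binding: cotton and labor. Non-binding: loom time (13 unused), steam (12 unused).
By complementary slackness, y = 0 for the non-binding constraints.
From A_Bᵀ y = c: 2·y_cotton + 6·y_labor = 51; 3·y_cotton + 5·y_labor = 52.5.
→ y_cotton = 7.5 and y_labor = 6.
Shadow price of cotton = 7.5.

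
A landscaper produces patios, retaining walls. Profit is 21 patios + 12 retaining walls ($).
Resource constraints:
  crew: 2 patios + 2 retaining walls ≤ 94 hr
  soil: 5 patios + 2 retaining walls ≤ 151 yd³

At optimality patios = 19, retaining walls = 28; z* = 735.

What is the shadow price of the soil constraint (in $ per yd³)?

Check each constraint at x*: crew 94/94 (tight); soil 151/151 (tight).
From A_Bᵀ y = c: 2·y_crew + 5·y_soil = 21; 2·y_crew + 2·y_soil = 12.
Solving: y_crew = 3, y_soil = 3.
Shadow price of soil = 3.

3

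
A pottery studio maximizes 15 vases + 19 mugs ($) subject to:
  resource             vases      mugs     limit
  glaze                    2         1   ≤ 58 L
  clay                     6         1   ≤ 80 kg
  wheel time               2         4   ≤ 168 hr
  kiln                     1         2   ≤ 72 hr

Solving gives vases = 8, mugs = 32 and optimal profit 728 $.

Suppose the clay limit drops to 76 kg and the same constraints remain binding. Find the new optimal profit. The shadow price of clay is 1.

724

Δb = -4, so new z* = 728 + (1)·(-4) = 728 − 4 = 724.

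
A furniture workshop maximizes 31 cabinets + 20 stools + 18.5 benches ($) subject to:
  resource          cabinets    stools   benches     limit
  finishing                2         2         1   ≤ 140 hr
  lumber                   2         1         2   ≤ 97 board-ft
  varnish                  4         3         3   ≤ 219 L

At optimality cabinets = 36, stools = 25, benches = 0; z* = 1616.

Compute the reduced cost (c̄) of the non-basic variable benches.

Check each constraint at x*: finishing 122/140 (slack 18); lumber 97/97 (tight); varnish 219/219 (tight).
Since finishing is not tight, its dual is 0.
Dual feasibility on the basic columns requires 2·y_lumber + 4·y_varnish = 31, 1·y_lumber + 3·y_varnish = 20.
→ y_lumber = 6.5 and y_varnish = 4.5.
Reduced cost of benches: c₃ − yᵀa₃ = 18.5 − (6.5·2 + 4.5·3) = 18.5 − 26.5 = -8.

-8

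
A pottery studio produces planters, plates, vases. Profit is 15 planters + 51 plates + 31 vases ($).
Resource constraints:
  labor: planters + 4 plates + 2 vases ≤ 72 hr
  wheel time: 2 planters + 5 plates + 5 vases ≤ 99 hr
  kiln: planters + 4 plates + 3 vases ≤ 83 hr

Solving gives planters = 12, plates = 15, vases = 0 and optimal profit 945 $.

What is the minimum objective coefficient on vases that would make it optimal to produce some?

Check each constraint at x*: labor 72/72 (tight); wheel time 99/99 (tight); kiln 72/83 (slack 11).
Since kiln is not tight, its dual is 0.
The binding rows give the dual system: 1·y_labor + 2·y_wheel time = 15 and 4·y_labor + 5·y_wheel time = 51.
→ y_labor = 9 and y_wheel time = 3.
vases enters the basis when its profit ≥ yᵀa₃ = 9·2 + 3·5 = 33.

33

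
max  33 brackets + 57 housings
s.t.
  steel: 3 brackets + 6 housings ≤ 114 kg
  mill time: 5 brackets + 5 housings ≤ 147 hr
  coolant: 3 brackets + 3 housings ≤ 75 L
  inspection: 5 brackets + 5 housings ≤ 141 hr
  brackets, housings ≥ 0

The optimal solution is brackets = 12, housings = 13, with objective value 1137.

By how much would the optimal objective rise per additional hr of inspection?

Binding: steel and coolant. Non-binding: mill time (22 unused), inspection (16 unused).
Slack constraints have shadow price 0 (complementary slackness).
From A_Bᵀ y = c: 3·y_steel + 3·y_coolant = 33; 6·y_steel + 3·y_coolant = 57.
Solving: y_steel = 8, y_coolant = 3.
Shadow price of inspection = 0.

0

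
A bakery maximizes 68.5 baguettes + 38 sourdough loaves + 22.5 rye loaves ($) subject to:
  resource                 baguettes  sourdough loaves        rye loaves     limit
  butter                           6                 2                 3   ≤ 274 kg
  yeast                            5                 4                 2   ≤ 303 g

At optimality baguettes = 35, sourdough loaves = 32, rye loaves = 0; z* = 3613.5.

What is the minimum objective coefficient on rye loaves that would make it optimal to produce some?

31

Both butter and yeast are binding at x*.
From A_Bᵀ y = c: 6·y_butter + 5·y_yeast = 68.5; 2·y_butter + 4·y_yeast = 38.
This yields shadow prices y_butter = 6, y_yeast = 6.5.
rye loaves enters the basis when its profit ≥ yᵀa₃ = 6·3 + 6.5·2 = 31.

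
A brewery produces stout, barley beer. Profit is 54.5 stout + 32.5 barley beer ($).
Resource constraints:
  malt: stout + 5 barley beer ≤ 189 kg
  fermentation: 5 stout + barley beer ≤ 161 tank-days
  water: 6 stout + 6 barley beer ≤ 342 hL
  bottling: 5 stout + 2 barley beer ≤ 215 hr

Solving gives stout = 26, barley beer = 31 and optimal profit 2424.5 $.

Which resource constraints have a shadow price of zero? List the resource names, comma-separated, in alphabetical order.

bottling, malt

malt: 181/189 (slack 8)
fermentation: 161/161 (binding)
water: 342/342 (binding)
bottling: 192/215 (slack 23)
By complementary slackness, a constraint with positive slack has shadow price 0 → bottling, malt.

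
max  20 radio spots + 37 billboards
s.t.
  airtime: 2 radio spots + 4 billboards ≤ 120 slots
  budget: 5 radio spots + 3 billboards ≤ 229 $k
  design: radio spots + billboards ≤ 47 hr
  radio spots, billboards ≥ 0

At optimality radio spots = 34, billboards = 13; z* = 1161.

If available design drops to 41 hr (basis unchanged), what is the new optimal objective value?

At the optimum: airtime uses 120 of 120 (binding); budget uses 209 of 229 (slack = 20); design uses 47 of 47 (binding).
Slack constraints have shadow price 0 (complementary slackness).
From A_Bᵀ y = c: 2·y_airtime + 1·y_design = 20; 4·y_airtime + 1·y_design = 37.
→ y_airtime = 8.5 and y_design = 3.
Δz = y_design·Δb = 3 × (-6) = -18, so new z* = 1161 − 18 = 1143.

1143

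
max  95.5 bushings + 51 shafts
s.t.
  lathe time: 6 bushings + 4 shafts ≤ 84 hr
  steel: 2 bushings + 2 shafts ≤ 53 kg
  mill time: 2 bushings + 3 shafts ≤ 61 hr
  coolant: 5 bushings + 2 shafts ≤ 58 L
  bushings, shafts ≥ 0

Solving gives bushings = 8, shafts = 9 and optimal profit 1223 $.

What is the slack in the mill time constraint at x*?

mill time used = 2·8 + 3·9 = 43; slack = 61 − 43 = 18.

18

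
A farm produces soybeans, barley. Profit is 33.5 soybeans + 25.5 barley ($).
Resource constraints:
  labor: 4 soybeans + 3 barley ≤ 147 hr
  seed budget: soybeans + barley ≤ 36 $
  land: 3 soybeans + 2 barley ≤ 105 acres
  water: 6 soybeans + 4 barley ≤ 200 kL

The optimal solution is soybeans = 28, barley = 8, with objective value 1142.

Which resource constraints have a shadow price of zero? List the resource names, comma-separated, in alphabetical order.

labor, land

labor: 136/147 (slack 11)
seed budget: 36/36 (binding)
land: 100/105 (slack 5)
water: 200/200 (binding)
By complementary slackness, a constraint with positive slack has shadow price 0 → labor, land.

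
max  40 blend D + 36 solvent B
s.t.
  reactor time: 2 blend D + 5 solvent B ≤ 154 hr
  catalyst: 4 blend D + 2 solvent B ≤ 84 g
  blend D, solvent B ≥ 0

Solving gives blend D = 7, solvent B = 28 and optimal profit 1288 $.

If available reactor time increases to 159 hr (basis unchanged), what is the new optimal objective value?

1308

Both reactor time and catalyst are binding at x*.
Dual feasibility on the basic columns requires 2·y_reactor time + 4·y_catalyst = 40, 5·y_reactor time + 2·y_catalyst = 36.
Solving: y_reactor time = 4, y_catalyst = 8.
Δz = y_reactor time·Δb = 4 × (5) = 20, so new z* = 1288 + 20 = 1308.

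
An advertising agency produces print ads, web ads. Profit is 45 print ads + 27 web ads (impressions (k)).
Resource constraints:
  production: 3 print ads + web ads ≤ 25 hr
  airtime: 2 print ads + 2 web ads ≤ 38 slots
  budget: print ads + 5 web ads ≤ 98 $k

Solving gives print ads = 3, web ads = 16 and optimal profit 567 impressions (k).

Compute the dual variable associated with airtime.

Binding: production and airtime. Non-binding: budget (15 unused).
Slack constraints have shadow price 0 (complementary slackness).
From A_Bᵀ y = c: 3·y_production + 2·y_airtime = 45; 1·y_production + 2·y_airtime = 27.
Solving: y_production = 9, y_airtime = 9.
Shadow price of airtime = 9.

9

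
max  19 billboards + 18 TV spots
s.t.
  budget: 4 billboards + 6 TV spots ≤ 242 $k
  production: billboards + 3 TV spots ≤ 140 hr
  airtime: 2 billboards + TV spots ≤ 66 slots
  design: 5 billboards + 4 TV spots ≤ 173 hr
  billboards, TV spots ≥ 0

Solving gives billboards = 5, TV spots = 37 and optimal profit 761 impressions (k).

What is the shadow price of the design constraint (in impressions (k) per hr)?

3

Binding: budget and design. Non-binding: production (24 unused), airtime (19 unused).
By complementary slackness, y = 0 for the non-binding constraints.
Dual feasibility on the basic columns requires 4·y_budget + 5·y_design = 19, 6·y_budget + 4·y_design = 18.
This yields shadow prices y_budget = 1, y_design = 3.
Shadow price of design = 3.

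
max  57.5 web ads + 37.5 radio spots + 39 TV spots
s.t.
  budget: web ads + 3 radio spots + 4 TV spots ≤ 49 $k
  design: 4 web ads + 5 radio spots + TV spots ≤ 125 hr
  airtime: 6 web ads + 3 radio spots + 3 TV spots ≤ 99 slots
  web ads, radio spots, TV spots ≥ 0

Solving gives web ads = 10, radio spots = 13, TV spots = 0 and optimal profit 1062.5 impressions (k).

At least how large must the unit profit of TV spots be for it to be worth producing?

Binding: budget and airtime. Non-binding: design (20 unused).
Slack constraints have shadow price 0 (complementary slackness).
From A_Bᵀ y = c: 1·y_budget + 6·y_airtime = 57.5; 3·y_budget + 3·y_airtime = 37.5.
→ y_budget = 3.5 and y_airtime = 9.
TV spots enters the basis when its profit ≥ yᵀa₃ = 3.5·4 + 9·3 = 41.

41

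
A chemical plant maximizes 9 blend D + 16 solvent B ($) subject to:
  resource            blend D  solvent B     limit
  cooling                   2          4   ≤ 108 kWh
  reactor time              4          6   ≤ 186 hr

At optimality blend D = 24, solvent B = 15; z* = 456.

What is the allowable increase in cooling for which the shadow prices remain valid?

Binding constraints: cooling, reactor time. The basis is B = [[2,4],[4,6]] with det -4.
Per unit increase in cooling, x* moves by d = (-1.5, 1).
The basis stays optimal until blend D reaches 0; allowable increase = 16 kWh.

16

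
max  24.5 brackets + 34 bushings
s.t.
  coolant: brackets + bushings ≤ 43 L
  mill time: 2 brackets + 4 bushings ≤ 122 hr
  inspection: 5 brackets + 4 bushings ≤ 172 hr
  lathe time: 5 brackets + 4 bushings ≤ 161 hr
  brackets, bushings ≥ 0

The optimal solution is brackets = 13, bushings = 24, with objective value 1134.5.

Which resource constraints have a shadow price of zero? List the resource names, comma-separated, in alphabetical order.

coolant: 37/43 (slack 6)
mill time: 122/122 (binding)
inspection: 161/172 (slack 11)
lathe time: 161/161 (binding)
By complementary slackness, a constraint with positive slack has shadow price 0 → coolant, inspection.

coolant, inspection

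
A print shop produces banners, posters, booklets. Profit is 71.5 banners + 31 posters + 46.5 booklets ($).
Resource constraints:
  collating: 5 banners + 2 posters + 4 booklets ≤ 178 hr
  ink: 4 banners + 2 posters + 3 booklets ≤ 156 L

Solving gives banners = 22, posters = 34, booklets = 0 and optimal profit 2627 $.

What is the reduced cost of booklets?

-9.5

Both collating and ink are binding at x*.
From A_Bᵀ y = c: 5·y_collating + 4·y_ink = 71.5; 2·y_collating + 2·y_ink = 31.
Solving: y_collating = 9.5, y_ink = 6.
Reduced cost of booklets: c₃ − yᵀa₃ = 46.5 − (9.5·4 + 6·3) = 46.5 − 56 = -9.5.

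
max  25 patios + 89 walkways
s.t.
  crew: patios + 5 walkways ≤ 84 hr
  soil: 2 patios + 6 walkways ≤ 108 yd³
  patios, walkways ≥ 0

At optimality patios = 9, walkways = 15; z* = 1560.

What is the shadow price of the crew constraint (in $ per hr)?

Both crew and soil are binding at x*.
From A_Bᵀ y = c: 1·y_crew + 2·y_soil = 25; 5·y_crew + 6·y_soil = 89.
This yields shadow prices y_crew = 7, y_soil = 9.
Shadow price of crew = 7.

7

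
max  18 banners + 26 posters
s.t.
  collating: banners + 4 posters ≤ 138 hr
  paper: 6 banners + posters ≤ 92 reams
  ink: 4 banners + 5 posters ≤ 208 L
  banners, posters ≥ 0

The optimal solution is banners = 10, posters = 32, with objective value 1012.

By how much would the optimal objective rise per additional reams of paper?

2

Binding: collating and paper. Non-binding: ink (8 unused).
Slack constraints have shadow price 0 (complementary slackness).
Dual feasibility on the basic columns requires 1·y_collating + 6·y_paper = 18, 4·y_collating + 1·y_paper = 26.
Solving: y_collating = 6, y_paper = 2.
Shadow price of paper = 2.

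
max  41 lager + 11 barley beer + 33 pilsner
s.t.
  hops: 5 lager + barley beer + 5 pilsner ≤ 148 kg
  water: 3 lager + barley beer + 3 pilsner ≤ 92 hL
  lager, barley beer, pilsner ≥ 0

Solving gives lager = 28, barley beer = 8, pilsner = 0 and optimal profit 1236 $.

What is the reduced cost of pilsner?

Both hops and water are binding at x*.
Dual feasibility on the basic columns requires 5·y_hops + 3·y_water = 41, 1·y_hops + 1·y_water = 11.
→ y_hops = 4 and y_water = 7.
Reduced cost of pilsner: c₃ − yᵀa₃ = 33 − (4·5 + 7·3) = 33 − 41 = -8.

-8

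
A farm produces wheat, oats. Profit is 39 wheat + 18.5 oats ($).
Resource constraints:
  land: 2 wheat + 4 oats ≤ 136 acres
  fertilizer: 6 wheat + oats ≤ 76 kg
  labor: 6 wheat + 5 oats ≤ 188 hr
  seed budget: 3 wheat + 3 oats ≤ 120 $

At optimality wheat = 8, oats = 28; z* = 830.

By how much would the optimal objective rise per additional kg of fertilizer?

3.5

At the optimum: land uses 128 of 136 (slack = 8); fertilizer uses 76 of 76 (binding); labor uses 188 of 188 (binding); seed budget uses 108 of 120 (slack = 12).
Since land, seed budget are not tight, their duals are 0.
The binding rows give the dual system: 6·y_fertilizer + 6·y_labor = 39 and 1·y_fertilizer + 5·y_labor = 18.5.
This yields shadow prices y_fertilizer = 3.5, y_labor = 3.
Shadow price of fertilizer = 3.5.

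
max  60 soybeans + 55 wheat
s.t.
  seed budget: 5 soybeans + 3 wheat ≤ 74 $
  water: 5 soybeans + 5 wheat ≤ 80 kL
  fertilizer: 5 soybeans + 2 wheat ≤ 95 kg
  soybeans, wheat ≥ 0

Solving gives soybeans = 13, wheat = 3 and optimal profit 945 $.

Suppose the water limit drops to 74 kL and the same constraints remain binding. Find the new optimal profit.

Check each constraint at x*: seed budget 74/74 (tight); water 80/80 (tight); fertilizer 71/95 (slack 24).
By complementary slackness, y = 0 for the non-binding constraint.
From A_Bᵀ y = c: 5·y_seed budget + 5·y_water = 60; 3·y_seed budget + 5·y_water = 55.
→ y_seed budget = 2.5 and y_water = 9.5.
Δz = y_water·Δb = 9.5 × (-6) = -57, so new z* = 945 − 57 = 888.

888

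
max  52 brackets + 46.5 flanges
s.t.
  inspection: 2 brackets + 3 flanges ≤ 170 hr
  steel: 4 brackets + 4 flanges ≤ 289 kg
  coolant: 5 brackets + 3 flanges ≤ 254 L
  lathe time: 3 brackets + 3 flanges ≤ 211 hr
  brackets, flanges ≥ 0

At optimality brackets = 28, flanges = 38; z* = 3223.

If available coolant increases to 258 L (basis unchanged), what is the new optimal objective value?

Check each constraint at x*: inspection 170/170 (tight); steel 264/289 (slack 25); coolant 254/254 (tight); lathe time 198/211 (slack 13).
Slack constraints have shadow price 0 (complementary slackness).
Dual feasibility on the basic columns requires 2·y_inspection + 5·y_coolant = 52, 3·y_inspection + 3·y_coolant = 46.5.
Solving: y_inspection = 8.5, y_coolant = 7.
Δz = y_coolant·Δb = 7 × (4) = 28, so new z* = 3223 + 28 = 3251.

3251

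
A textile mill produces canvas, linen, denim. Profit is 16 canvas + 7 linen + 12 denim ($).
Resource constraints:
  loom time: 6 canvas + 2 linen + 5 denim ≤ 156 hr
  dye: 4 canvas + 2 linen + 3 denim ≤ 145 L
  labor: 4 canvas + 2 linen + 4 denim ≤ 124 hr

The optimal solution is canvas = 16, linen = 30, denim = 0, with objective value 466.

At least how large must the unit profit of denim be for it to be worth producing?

Check each constraint at x*: loom time 156/156 (tight); dye 124/145 (slack 21); labor 124/124 (tight).
Since dye is not tight, its dual is 0.
The binding rows give the dual system: 6·y_loom time + 4·y_labor = 16 and 2·y_loom time + 2·y_labor = 7.
→ y_loom time = 1 and y_labor = 2.5.
denim enters the basis when its profit ≥ yᵀa₃ = 1·5 + 2.5·4 = 15.

15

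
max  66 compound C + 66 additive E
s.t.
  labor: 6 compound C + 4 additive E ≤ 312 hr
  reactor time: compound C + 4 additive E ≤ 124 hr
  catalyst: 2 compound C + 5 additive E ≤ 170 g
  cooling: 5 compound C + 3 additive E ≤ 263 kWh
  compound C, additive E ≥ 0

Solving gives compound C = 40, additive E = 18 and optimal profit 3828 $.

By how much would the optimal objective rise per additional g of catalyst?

At the optimum: labor uses 312 of 312 (binding); reactor time uses 112 of 124 (slack = 12); catalyst uses 170 of 170 (binding); cooling uses 254 of 263 (slack = 9).
Slack constraints have shadow price 0 (complementary slackness).
Dual feasibility on the basic columns requires 6·y_labor + 2·y_catalyst = 66, 4·y_labor + 5·y_catalyst = 66.
This yields shadow prices y_labor = 9, y_catalyst = 6.
Shadow price of catalyst = 6.

6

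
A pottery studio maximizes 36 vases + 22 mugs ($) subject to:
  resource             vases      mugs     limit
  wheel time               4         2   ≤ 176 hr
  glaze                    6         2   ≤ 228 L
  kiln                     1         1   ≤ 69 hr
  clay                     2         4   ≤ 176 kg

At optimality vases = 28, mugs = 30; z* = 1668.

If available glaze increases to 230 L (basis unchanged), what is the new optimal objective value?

1678

Check each constraint at x*: wheel time 172/176 (slack 4); glaze 228/228 (tight); kiln 58/69 (slack 11); clay 176/176 (tight).
Since wheel time, kiln are not tight, their duals are 0.
From A_Bᵀ y = c: 6·y_glaze + 2·y_clay = 36; 2·y_glaze + 4·y_clay = 22.
→ y_glaze = 5 and y_clay = 3.
Δz = y_glaze·Δb = 5 × (2) = 10, so new z* = 1668 + 10 = 1678.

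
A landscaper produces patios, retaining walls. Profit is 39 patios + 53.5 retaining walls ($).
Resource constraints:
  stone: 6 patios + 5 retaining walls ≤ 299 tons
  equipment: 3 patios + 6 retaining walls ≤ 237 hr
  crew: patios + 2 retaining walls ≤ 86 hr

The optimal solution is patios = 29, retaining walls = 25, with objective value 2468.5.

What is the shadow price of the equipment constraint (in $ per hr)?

6

Check each constraint at x*: stone 299/299 (tight); equipment 237/237 (tight); crew 79/86 (slack 7).
By complementary slackness, y = 0 for the non-binding constraint.
Dual feasibility on the basic columns requires 6·y_stone + 3·y_equipment = 39, 5·y_stone + 6·y_equipment = 53.5.
This yields shadow prices y_stone = 3.5, y_equipment = 6.
Shadow price of equipment = 6.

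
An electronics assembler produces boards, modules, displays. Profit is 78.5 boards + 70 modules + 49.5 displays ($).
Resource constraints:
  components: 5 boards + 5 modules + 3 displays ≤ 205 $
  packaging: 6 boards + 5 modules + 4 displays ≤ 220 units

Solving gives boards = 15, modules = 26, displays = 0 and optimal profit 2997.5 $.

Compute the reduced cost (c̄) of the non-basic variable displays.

At the optimum: components uses 205 of 205 (binding); packaging uses 220 of 220 (binding).
Dual feasibility on the basic columns requires 5·y_components + 6·y_packaging = 78.5, 5·y_components + 5·y_packaging = 70.
→ y_components = 5.5 and y_packaging = 8.5.
Reduced cost of displays: c₃ − yᵀa₃ = 49.5 − (5.5·3 + 8.5·4) = 49.5 − 50.5 = -1.

-1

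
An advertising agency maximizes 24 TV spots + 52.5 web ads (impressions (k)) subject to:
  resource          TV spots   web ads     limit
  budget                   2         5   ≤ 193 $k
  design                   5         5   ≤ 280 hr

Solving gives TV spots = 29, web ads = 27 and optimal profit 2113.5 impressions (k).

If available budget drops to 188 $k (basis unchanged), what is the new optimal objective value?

2066

Check each constraint at x*: budget 193/193 (tight); design 280/280 (tight).
The binding rows give the dual system: 2·y_budget + 5·y_design = 24 and 5·y_budget + 5·y_design = 52.5.
Solving: y_budget = 9.5, y_design = 1.
Δz = y_budget·Δb = 9.5 × (-5) = -47.5, so new z* = 2113.5 − 47.5 = 2066.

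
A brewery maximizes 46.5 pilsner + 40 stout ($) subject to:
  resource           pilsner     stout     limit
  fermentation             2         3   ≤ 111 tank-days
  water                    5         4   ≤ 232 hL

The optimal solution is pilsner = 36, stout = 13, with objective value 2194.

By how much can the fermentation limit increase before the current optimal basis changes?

63

Binding constraints: fermentation, water. The basis is B = [[2,3],[5,4]] with det -7.
Per unit increase in fermentation, x* moves by d = (-0.5714, 0.7143).
The basis stays optimal until pilsner reaches 0; allowable increase = 63 tank-days.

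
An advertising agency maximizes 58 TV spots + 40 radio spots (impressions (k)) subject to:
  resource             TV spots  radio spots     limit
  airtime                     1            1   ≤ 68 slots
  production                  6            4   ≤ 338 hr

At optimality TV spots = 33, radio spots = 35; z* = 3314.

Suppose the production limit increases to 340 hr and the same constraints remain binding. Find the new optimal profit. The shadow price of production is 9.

3332

Δb = 2, so new z* = 3314 + (9)·(2) = 3314 + 18 = 3332.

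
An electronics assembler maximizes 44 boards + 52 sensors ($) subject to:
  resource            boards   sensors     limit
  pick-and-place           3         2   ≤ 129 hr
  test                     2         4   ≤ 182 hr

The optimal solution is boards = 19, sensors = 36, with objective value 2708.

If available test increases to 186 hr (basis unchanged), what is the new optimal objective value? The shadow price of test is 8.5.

Δb = 4, so new z* = 2708 + (8.5)·(4) = 2708 + 34 = 2742.

2742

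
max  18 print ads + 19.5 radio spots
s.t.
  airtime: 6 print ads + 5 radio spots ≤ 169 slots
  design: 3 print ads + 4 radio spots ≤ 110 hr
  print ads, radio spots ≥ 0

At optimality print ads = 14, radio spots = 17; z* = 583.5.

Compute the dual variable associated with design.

3

At the optimum: airtime uses 169 of 169 (binding); design uses 110 of 110 (binding).
The binding rows give the dual system: 6·y_airtime + 3·y_design = 18 and 5·y_airtime + 4·y_design = 19.5.
Solving: y_airtime = 1.5, y_design = 3.
Shadow price of design = 3.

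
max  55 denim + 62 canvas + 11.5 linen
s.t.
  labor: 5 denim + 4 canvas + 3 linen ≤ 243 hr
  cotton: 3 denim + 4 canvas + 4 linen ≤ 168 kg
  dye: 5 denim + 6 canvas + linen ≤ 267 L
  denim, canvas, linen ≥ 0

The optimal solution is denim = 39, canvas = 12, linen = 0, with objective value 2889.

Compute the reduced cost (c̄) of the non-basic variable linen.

Check each constraint at x*: labor 243/243 (tight); cotton 165/168 (slack 3); dye 267/267 (tight).
Slack constraints have shadow price 0 (complementary slackness).
The binding rows give the dual system: 5·y_labor + 5·y_dye = 55 and 4·y_labor + 6·y_dye = 62.
Solving: y_labor = 2, y_dye = 9.
Reduced cost of linen: c₃ − yᵀa₃ = 11.5 − (2·3 + 9·1) = 11.5 − 15 = -3.5.

-3.5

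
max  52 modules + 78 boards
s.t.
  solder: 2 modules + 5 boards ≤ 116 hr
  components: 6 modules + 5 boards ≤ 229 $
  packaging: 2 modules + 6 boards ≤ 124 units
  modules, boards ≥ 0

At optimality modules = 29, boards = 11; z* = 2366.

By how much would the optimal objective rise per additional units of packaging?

At the optimum: solder uses 113 of 116 (slack = 3); components uses 229 of 229 (binding); packaging uses 124 of 124 (binding).
By complementary slackness, y = 0 for the non-binding constraint.
From A_Bᵀ y = c: 6·y_components + 2·y_packaging = 52; 5·y_components + 6·y_packaging = 78.
This yields shadow prices y_components = 6, y_packaging = 8.
Shadow price of packaging = 8.

8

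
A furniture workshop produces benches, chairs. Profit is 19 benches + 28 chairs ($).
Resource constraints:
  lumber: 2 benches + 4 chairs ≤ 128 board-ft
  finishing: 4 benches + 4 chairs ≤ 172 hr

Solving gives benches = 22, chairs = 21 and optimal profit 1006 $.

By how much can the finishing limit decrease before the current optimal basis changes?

44

Binding constraints: lumber, finishing. The basis is B = [[2,4],[4,4]] with det -8.
Per unit decrease in finishing, x* moves by d = (-0.5, 0.25).
The basis stays optimal until benches reaches 0; allowable decrease = 44 hr.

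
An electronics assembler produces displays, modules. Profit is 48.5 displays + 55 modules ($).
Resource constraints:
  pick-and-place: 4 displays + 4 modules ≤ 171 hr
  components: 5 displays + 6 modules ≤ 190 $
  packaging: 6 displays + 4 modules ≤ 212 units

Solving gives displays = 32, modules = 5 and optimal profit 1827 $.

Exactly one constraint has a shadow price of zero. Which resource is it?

pick-and-place

pick-and-place: 148/171 (slack 23)
components: 190/190 (binding)
packaging: 212/212 (binding)
By complementary slackness, a constraint with positive slack has shadow price 0 → pick-and-place.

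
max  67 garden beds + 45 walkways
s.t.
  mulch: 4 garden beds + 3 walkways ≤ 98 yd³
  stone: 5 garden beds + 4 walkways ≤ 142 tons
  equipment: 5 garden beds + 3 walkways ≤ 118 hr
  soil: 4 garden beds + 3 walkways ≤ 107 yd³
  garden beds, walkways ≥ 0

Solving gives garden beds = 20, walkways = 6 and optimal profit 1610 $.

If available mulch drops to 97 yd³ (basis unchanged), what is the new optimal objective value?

1602

Binding: mulch and equipment. Non-binding: stone (18 unused), soil (9 unused).
By complementary slackness, y = 0 for the non-binding constraints.
From A_Bᵀ y = c: 4·y_mulch + 5·y_equipment = 67; 3·y_mulch + 3·y_equipment = 45.
Solving: y_mulch = 8, y_equipment = 7.
Δz = y_mulch·Δb = 8 × (-1) = -8, so new z* = 1610 − 8 = 1602.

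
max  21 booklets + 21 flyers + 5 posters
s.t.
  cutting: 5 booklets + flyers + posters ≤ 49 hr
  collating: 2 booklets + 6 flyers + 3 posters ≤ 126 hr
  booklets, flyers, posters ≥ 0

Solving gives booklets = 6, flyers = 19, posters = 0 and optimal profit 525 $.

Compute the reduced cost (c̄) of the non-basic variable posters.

At the optimum: cutting uses 49 of 49 (binding); collating uses 126 of 126 (binding).
From A_Bᵀ y = c: 5·y_cutting + 2·y_collating = 21; 1·y_cutting + 6·y_collating = 21.
This yields shadow prices y_cutting = 3, y_collating = 3.
Reduced cost of posters: c₃ − yᵀa₃ = 5 − (3·1 + 3·3) = 5 − 12 = -7.

-7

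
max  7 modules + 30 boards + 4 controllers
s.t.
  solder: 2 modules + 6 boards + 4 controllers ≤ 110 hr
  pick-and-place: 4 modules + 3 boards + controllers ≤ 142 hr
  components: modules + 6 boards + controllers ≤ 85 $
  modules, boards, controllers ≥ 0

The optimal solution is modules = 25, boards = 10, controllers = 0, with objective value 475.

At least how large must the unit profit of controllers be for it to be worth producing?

At the optimum: solder uses 110 of 110 (binding); pick-and-place uses 130 of 142 (slack = 12); components uses 85 of 85 (binding).
Slack constraints have shadow price 0 (complementary slackness).
The binding rows give the dual system: 2·y_solder + 1·y_components = 7 and 6·y_solder + 6·y_components = 30.
→ y_solder = 2 and y_components = 3.
controllers enters the basis when its profit ≥ yᵀa₃ = 2·4 + 3·1 = 11.

11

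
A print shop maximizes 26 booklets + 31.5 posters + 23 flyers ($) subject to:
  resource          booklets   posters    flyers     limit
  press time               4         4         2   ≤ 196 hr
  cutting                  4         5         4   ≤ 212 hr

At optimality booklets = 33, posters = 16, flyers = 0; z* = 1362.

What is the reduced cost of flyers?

-1

Both press time and cutting are binding at x*.
From A_Bᵀ y = c: 4·y_press time + 4·y_cutting = 26; 4·y_press time + 5·y_cutting = 31.5.
→ y_press time = 1 and y_cutting = 5.5.
Reduced cost of flyers: c₃ − yᵀa₃ = 23 − (1·2 + 5.5·4) = 23 − 24 = -1.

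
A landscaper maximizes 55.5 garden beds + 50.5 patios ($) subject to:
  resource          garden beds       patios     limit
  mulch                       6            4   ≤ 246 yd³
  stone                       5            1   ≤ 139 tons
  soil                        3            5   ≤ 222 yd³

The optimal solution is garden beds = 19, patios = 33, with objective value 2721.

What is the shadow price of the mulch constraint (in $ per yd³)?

7

At the optimum: mulch uses 246 of 246 (binding); stone uses 128 of 139 (slack = 11); soil uses 222 of 222 (binding).
Since stone is not tight, its dual is 0.
The binding rows give the dual system: 6·y_mulch + 3·y_soil = 55.5 and 4·y_mulch + 5·y_soil = 50.5.
Solving: y_mulch = 7, y_soil = 4.5.
Shadow price of mulch = 7.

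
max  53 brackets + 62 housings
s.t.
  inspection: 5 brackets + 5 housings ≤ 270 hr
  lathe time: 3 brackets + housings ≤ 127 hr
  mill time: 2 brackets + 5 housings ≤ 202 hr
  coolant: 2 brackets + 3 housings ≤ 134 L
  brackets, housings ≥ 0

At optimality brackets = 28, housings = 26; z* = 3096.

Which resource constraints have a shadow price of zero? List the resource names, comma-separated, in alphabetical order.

lathe time, mill time

inspection: 270/270 (binding)
lathe time: 110/127 (slack 17)
mill time: 186/202 (slack 16)
coolant: 134/134 (binding)
By complementary slackness, a constraint with positive slack has shadow price 0 → lathe time, mill time.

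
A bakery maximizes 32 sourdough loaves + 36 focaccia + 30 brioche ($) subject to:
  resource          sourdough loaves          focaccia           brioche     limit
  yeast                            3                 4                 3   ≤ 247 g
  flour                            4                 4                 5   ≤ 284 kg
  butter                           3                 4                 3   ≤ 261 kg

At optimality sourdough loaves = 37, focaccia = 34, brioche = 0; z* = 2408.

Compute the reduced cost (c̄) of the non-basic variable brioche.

Check each constraint at x*: yeast 247/247 (tight); flour 284/284 (tight); butter 247/261 (slack 14).
By complementary slackness, y = 0 for the non-binding constraint.
The binding rows give the dual system: 3·y_yeast + 4·y_flour = 32 and 4·y_yeast + 4·y_flour = 36.
This yields shadow prices y_yeast = 4, y_flour = 5.
Reduced cost of brioche: c₃ − yᵀa₃ = 30 − (4·3 + 5·5) = 30 − 37 = -7.

-7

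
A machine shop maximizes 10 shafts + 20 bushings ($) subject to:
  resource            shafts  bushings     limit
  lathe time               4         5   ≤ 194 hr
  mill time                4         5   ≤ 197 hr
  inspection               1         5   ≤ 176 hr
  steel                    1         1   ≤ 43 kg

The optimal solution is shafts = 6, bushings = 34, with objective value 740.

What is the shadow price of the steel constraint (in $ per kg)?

0

Binding: lathe time and inspection. Non-binding: mill time (3 unused), steel (3 unused).
Slack constraints have shadow price 0 (complementary slackness).
Dual feasibility on the basic columns requires 4·y_lathe time + 1·y_inspection = 10, 5·y_lathe time + 5·y_inspection = 20.
This yields shadow prices y_lathe time = 2, y_inspection = 2.
Shadow price of steel = 0.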